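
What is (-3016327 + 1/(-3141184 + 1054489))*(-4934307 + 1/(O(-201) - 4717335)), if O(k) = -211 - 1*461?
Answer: 29305702755225986297069180/1969008323373 ≈ 1.4883e+13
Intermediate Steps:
O(k) = -672 (O(k) = -211 - 461 = -672)
(-3016327 + 1/(-3141184 + 1054489))*(-4934307 + 1/(O(-201) - 4717335)) = (-3016327 + 1/(-3141184 + 1054489))*(-4934307 + 1/(-672 - 4717335)) = (-3016327 + 1/(-2086695))*(-4934307 + 1/(-4718007)) = (-3016327 - 1/2086695)*(-4934307 - 1/4718007) = -6294154469266/2086695*(-23280094966150/4718007) = 29305702755225986297069180/1969008323373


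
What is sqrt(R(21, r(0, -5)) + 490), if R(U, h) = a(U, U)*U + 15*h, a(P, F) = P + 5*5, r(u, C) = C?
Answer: sqrt(1381) ≈ 37.162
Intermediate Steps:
a(P, F) = 25 + P (a(P, F) = P + 25 = 25 + P)
R(U, h) = 15*h + U*(25 + U) (R(U, h) = (25 + U)*U + 15*h = U*(25 + U) + 15*h = 15*h + U*(25 + U))
sqrt(R(21, r(0, -5)) + 490) = sqrt((15*(-5) + 21*(25 + 21)) + 490) = sqrt((-75 + 21*46) + 490) = sqrt((-75 + 966) + 490) = sqrt(891 + 490) = sqrt(1381)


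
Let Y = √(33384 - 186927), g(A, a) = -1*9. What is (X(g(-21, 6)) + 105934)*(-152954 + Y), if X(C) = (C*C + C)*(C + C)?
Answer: -16004800652 + 104638*I*√153543 ≈ -1.6005e+10 + 4.1002e+7*I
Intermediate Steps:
g(A, a) = -9
X(C) = 2*C*(C + C²) (X(C) = (C² + C)*(2*C) = (C + C²)*(2*C) = 2*C*(C + C²))
Y = I*√153543 (Y = √(-153543) = I*√153543 ≈ 391.85*I)
(X(g(-21, 6)) + 105934)*(-152954 + Y) = (2*(-9)²*(1 - 9) + 105934)*(-152954 + I*√153543) = (2*81*(-8) + 105934)*(-152954 + I*√153543) = (-1296 + 105934)*(-152954 + I*√153543) = 104638*(-152954 + I*√153543) = -16004800652 + 104638*I*√153543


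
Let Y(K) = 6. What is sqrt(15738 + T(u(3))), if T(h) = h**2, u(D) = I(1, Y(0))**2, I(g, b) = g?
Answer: sqrt(15739) ≈ 125.46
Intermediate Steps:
u(D) = 1 (u(D) = 1**2 = 1)
sqrt(15738 + T(u(3))) = sqrt(15738 + 1**2) = sqrt(15738 + 1) = sqrt(15739)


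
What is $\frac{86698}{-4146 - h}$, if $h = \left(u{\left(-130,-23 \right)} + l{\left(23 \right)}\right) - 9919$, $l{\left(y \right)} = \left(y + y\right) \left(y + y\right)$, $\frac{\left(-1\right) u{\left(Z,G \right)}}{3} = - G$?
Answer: $\frac{43349}{1863} \approx 23.268$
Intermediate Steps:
$u{\left(Z,G \right)} = 3 G$ ($u{\left(Z,G \right)} = - 3 \left(- G\right) = 3 G$)
$l{\left(y \right)} = 4 y^{2}$ ($l{\left(y \right)} = 2 y 2 y = 4 y^{2}$)
$h = -7872$ ($h = \left(3 \left(-23\right) + 4 \cdot 23^{2}\right) - 9919 = \left(-69 + 4 \cdot 529\right) - 9919 = \left(-69 + 2116\right) - 9919 = 2047 - 9919 = -7872$)
$\frac{86698}{-4146 - h} = \frac{86698}{-4146 - -7872} = \frac{86698}{-4146 + 7872} = \frac{86698}{3726} = 86698 \cdot \frac{1}{3726} = \frac{43349}{1863}$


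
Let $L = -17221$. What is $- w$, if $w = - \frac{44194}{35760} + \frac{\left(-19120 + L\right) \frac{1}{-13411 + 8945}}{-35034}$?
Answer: $\frac{96055198443}{77709382520} \approx 1.2361$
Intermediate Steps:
$w = - \frac{96055198443}{77709382520}$ ($w = - \frac{44194}{35760} + \frac{\left(-19120 - 17221\right) \frac{1}{-13411 + 8945}}{-35034} = \left(-44194\right) \frac{1}{35760} + - \frac{36341}{-4466} \left(- \frac{1}{35034}\right) = - \frac{22097}{17880} + \left(-36341\right) \left(- \frac{1}{4466}\right) \left(- \frac{1}{35034}\right) = - \frac{22097}{17880} + \frac{36341}{4466} \left(- \frac{1}{35034}\right) = - \frac{22097}{17880} - \frac{36341}{156461844} = - \frac{96055198443}{77709382520} \approx -1.2361$)
$- w = \left(-1\right) \left(- \frac{96055198443}{77709382520}\right) = \frac{96055198443}{77709382520}$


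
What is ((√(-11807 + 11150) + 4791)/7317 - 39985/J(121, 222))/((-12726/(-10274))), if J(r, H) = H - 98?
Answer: -499960513019/1924400268 + 5137*I*√73/15519357 ≈ -259.8 + 0.0028281*I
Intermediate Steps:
J(r, H) = -98 + H
((√(-11807 + 11150) + 4791)/7317 - 39985/J(121, 222))/((-12726/(-10274))) = ((√(-11807 + 11150) + 4791)/7317 - 39985/(-98 + 222))/((-12726/(-10274))) = ((√(-657) + 4791)*(1/7317) - 39985/124)/((-12726*(-1/10274))) = ((3*I*√73 + 4791)*(1/7317) - 39985*1/124)/(6363/5137) = ((4791 + 3*I*√73)*(1/7317) - 39985/124)*(5137/6363) = ((1597/2439 + I*√73/2439) - 39985/124)*(5137/6363) = (-97325387/302436 + I*√73/2439)*(5137/6363) = -499960513019/1924400268 + 5137*I*√73/15519357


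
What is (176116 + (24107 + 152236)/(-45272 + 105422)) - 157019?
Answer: 382953631/20050 ≈ 19100.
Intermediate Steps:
(176116 + (24107 + 152236)/(-45272 + 105422)) - 157019 = (176116 + 176343/60150) - 157019 = (176116 + 176343*(1/60150)) - 157019 = (176116 + 58781/20050) - 157019 = 3531184581/20050 - 157019 = 382953631/20050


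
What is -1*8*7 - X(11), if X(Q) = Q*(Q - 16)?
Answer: -1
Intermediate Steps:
X(Q) = Q*(-16 + Q)
-1*8*7 - X(11) = -1*8*7 - 11*(-16 + 11) = -8*7 - 11*(-5) = -56 - 1*(-55) = -56 + 55 = -1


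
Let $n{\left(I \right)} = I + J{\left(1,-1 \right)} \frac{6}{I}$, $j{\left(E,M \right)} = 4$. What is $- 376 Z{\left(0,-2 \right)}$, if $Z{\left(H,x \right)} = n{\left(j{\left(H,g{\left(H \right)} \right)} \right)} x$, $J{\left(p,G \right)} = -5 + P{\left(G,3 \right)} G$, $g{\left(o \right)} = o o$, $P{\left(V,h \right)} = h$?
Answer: $-6016$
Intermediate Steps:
$g{\left(o \right)} = o^{2}$
$J{\left(p,G \right)} = -5 + 3 G$
$n{\left(I \right)} = I - \frac{48}{I}$ ($n{\left(I \right)} = I + \left(-5 + 3 \left(-1\right)\right) \frac{6}{I} = I + \left(-5 - 3\right) \frac{6}{I} = I - 8 \frac{6}{I} = I - \frac{48}{I}$)
$Z{\left(H,x \right)} = - 8 x$ ($Z{\left(H,x \right)} = \left(4 - \frac{48}{4}\right) x = \left(4 - 12\right) x = - 8 x$)
$- 376 Z{\left(0,-2 \right)} = - 376 \left(\left(-8\right) \left(-2\right)\right) = \left(-376\right) 16 = -6016$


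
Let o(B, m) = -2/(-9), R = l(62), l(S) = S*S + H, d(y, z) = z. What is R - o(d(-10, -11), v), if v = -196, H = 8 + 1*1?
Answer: 34675/9 ≈ 3852.8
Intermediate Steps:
H = 9 (H = 8 + 1 = 9)
l(S) = 9 + S² (l(S) = S*S + 9 = S² + 9 = 9 + S²)
R = 3853 (R = 9 + 62² = 9 + 3844 = 3853)
o(B, m) = 2/9 (o(B, m) = -2*(-⅑) = 2/9)
R - o(d(-10, -11), v) = 3853 - 1*2/9 = 3853 - 2/9 = 34675/9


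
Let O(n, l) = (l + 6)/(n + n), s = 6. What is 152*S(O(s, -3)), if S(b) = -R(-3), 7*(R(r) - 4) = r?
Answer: -3800/7 ≈ -542.86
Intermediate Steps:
R(r) = 4 + r/7
O(n, l) = (6 + l)/(2*n) (O(n, l) = (6 + l)/((2*n)) = (6 + l)*(1/(2*n)) = (6 + l)/(2*n))
S(b) = -25/7 (S(b) = -(4 + (⅐)*(-3)) = -(4 - 3/7) = -1*25/7 = -25/7)
152*S(O(s, -3)) = 152*(-25/7) = -3800/7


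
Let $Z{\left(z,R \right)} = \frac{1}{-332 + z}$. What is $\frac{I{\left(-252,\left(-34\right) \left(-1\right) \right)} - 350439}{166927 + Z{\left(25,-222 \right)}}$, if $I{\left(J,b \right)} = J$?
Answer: $- \frac{35887379}{17082196} \approx -2.1009$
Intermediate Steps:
$\frac{I{\left(-252,\left(-34\right) \left(-1\right) \right)} - 350439}{166927 + Z{\left(25,-222 \right)}} = \frac{-252 - 350439}{166927 + \frac{1}{-332 + 25}} = - \frac{350691}{166927 + \frac{1}{-307}} = - \frac{350691}{166927 - \frac{1}{307}} = - \frac{350691}{\frac{51246588}{307}} = \left(-350691\right) \frac{307}{51246588} = - \frac{35887379}{17082196}$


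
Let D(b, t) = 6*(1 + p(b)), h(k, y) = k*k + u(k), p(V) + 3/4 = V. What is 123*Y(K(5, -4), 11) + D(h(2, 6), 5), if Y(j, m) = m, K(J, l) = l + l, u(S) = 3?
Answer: 2793/2 ≈ 1396.5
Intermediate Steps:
K(J, l) = 2*l
p(V) = -¾ + V
h(k, y) = 3 + k² (h(k, y) = k*k + 3 = k² + 3 = 3 + k²)
D(b, t) = 3/2 + 6*b (D(b, t) = 6*(1 + (-¾ + b)) = 6*(¼ + b) = 3/2 + 6*b)
123*Y(K(5, -4), 11) + D(h(2, 6), 5) = 123*11 + (3/2 + 6*(3 + 2²)) = 1353 + (3/2 + 6*(3 + 4)) = 1353 + (3/2 + 6*7) = 1353 + (3/2 + 42) = 1353 + 87/2 = 2793/2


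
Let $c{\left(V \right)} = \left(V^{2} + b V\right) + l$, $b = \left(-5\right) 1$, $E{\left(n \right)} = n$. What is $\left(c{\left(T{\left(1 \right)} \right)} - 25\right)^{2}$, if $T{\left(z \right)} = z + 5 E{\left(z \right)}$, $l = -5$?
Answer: $576$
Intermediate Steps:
$b = -5$
$T{\left(z \right)} = 6 z$ ($T{\left(z \right)} = z + 5 z = 6 z$)
$c{\left(V \right)} = -5 + V^{2} - 5 V$ ($c{\left(V \right)} = \left(V^{2} - 5 V\right) - 5 = -5 + V^{2} - 5 V$)
$\left(c{\left(T{\left(1 \right)} \right)} - 25\right)^{2} = \left(\left(-5 + \left(6 \cdot 1\right)^{2} - 5 \cdot 6 \cdot 1\right) - 25\right)^{2} = \left(\left(-5 + 6^{2} - 30\right) - 25\right)^{2} = \left(\left(-5 + 36 - 30\right) - 25\right)^{2} = \left(1 - 25\right)^{2} = \left(-24\right)^{2} = 576$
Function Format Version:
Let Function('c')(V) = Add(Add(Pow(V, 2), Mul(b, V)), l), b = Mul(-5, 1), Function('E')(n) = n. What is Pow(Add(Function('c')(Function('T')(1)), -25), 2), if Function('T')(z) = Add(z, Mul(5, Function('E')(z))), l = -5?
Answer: 576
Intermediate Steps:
b = -5
Function('T')(z) = Mul(6, z) (Function('T')(z) = Add(z, Mul(5, z)) = Mul(6, z))
Function('c')(V) = Add(-5, Pow(V, 2), Mul(-5, V)) (Function('c')(V) = Add(Add(Pow(V, 2), Mul(-5, V)), -5) = Add(-5, Pow(V, 2), Mul(-5, V)))
Pow(Add(Function('c')(Function('T')(1)), -25), 2) = Pow(Add(Add(-5, Pow(Mul(6, 1), 2), Mul(-5, Mul(6, 1))), -25), 2) = Pow(Add(Add(-5, Pow(6, 2), Mul(-5, 6)), -25), 2) = Pow(Add(Add(-5, 36, -30), -25), 2) = Pow(Add(1, -25), 2) = Pow(-24, 2) = 576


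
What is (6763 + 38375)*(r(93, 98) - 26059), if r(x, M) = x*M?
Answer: -764863410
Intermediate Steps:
r(x, M) = M*x
(6763 + 38375)*(r(93, 98) - 26059) = (6763 + 38375)*(98*93 - 26059) = 45138*(9114 - 26059) = 45138*(-16945) = -764863410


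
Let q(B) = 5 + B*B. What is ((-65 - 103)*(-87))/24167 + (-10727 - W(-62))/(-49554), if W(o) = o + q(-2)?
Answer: 54568879/66531751 ≈ 0.82019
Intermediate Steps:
q(B) = 5 + B**2
W(o) = 9 + o (W(o) = o + (5 + (-2)**2) = o + (5 + 4) = o + 9 = 9 + o)
((-65 - 103)*(-87))/24167 + (-10727 - W(-62))/(-49554) = ((-65 - 103)*(-87))/24167 + (-10727 - (9 - 62))/(-49554) = -168*(-87)*(1/24167) + (-10727 - 1*(-53))*(-1/49554) = 14616*(1/24167) + (-10727 + 53)*(-1/49554) = 14616/24167 - 10674*(-1/49554) = 14616/24167 + 593/2753 = 54568879/66531751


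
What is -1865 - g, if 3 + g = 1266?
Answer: -3128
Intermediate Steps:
g = 1263 (g = -3 + 1266 = 1263)
-1865 - g = -1865 - 1*1263 = -1865 - 1263 = -3128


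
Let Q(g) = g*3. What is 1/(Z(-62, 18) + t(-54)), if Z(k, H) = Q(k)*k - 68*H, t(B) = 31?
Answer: 1/10339 ≈ 9.6721e-5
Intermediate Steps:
Q(g) = 3*g
Z(k, H) = -68*H + 3*k² (Z(k, H) = (3*k)*k - 68*H = 3*k² - 68*H = -68*H + 3*k²)
1/(Z(-62, 18) + t(-54)) = 1/((-68*18 + 3*(-62)²) + 31) = 1/((-1224 + 3*3844) + 31) = 1/((-1224 + 11532) + 31) = 1/(10308 + 31) = 1/10339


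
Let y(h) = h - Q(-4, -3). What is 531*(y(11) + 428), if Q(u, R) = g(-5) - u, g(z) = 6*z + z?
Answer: 249570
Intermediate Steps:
g(z) = 7*z
Q(u, R) = -35 - u (Q(u, R) = 7*(-5) - u = -35 - u)
y(h) = 31 + h (y(h) = h - (-35 - 1*(-4)) = h - (-35 + 4) = h - 1*(-31) = h + 31 = 31 + h)
531*(y(11) + 428) = 531*((31 + 11) + 428) = 531*(42 + 428) = 531*470 = 249570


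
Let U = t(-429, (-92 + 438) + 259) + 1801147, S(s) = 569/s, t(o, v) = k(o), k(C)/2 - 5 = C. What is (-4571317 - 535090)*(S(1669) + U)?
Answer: -15343219070337200/1669 ≈ -9.1931e+12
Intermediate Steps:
k(C) = 10 + 2*C
t(o, v) = 10 + 2*o
U = 1800299 (U = (10 + 2*(-429)) + 1801147 = (10 - 858) + 1801147 = -848 + 1801147 = 1800299)
(-4571317 - 535090)*(S(1669) + U) = (-4571317 - 535090)*(569/1669 + 1800299) = -5106407*(569*(1/1669) + 1800299) = -5106407*(569/1669 + 1800299) = -5106407*3004699600/1669 = -15343219070337200/1669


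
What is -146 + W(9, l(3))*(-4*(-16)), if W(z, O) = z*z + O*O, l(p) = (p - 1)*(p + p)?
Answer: 14254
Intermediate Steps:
l(p) = 2*p*(-1 + p) (l(p) = (-1 + p)*(2*p) = 2*p*(-1 + p))
W(z, O) = O**2 + z**2 (W(z, O) = z**2 + O**2 = O**2 + z**2)
-146 + W(9, l(3))*(-4*(-16)) = -146 + ((2*3*(-1 + 3))**2 + 9**2)*(-4*(-16)) = -146 + ((2*3*2)**2 + 81)*64 = -146 + (12**2 + 81)*64 = -146 + (144 + 81)*64 = -146 + 225*64 = -146 + 14400 = 14254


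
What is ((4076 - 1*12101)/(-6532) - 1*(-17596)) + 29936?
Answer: 310487049/6532 ≈ 47533.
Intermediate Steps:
((4076 - 1*12101)/(-6532) - 1*(-17596)) + 29936 = ((4076 - 12101)*(-1/6532) + 17596) + 29936 = (-8025*(-1/6532) + 17596) + 29936 = (8025/6532 + 17596) + 29936 = 114945097/6532 + 29936 = 310487049/6532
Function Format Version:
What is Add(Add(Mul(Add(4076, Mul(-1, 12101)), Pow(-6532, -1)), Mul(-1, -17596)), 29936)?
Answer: Rational(310487049, 6532) ≈ 47533.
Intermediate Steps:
Add(Add(Mul(Add(4076, Mul(-1, 12101)), Pow(-6532, -1)), Mul(-1, -17596)), 29936) = Add(Add(Mul(Add(4076, -12101), Rational(-1, 6532)), 17596), 29936) = Add(Add(Mul(-8025, Rational(-1, 6532)), 17596), 29936) = Add(Add(Rational(8025, 6532), 17596), 29936) = Add(Rational(114945097, 6532), 29936) = Rational(310487049, 6532)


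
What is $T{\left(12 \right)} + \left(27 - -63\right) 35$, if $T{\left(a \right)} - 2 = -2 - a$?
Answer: $3138$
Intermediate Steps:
$T{\left(a \right)} = - a$ ($T{\left(a \right)} = 2 - \left(2 + a\right) = - a$)
$T{\left(12 \right)} + \left(27 - -63\right) 35 = \left(-1\right) 12 + \left(27 - -63\right) 35 = -12 + \left(27 + 63\right) 35 = -12 + 90 \cdot 35 = -12 + 3150 = 3138$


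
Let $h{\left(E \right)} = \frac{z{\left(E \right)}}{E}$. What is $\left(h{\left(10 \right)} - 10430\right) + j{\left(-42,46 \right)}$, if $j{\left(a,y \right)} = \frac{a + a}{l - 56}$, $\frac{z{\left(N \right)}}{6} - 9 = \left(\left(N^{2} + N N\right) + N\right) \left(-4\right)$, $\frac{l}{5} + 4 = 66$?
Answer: $- \frac{6939871}{635} \approx -10929.0$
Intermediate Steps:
$l = 310$ ($l = -20 + 5 \cdot 66 = -20 + 330 = 310$)
$z{\left(N \right)} = 54 - 48 N^{2} - 24 N$ ($z{\left(N \right)} = 54 + 6 \left(\left(N^{2} + N N\right) + N\right) \left(-4\right) = 54 + 6 \left(\left(N^{2} + N^{2}\right) + N\right) \left(-4\right) = 54 + 6 \left(2 N^{2} + N\right) \left(-4\right) = 54 + 6 \left(N + 2 N^{2}\right) \left(-4\right) = 54 + 6 \left(- 8 N^{2} - 4 N\right) = 54 - \left(24 N + 48 N^{2}\right) = 54 - 48 N^{2} - 24 N$)
$j{\left(a,y \right)} = \frac{a}{127}$ ($j{\left(a,y \right)} = \frac{a + a}{310 - 56} = \frac{2 a}{254} = 2 a \frac{1}{254} = \frac{a}{127}$)
$h{\left(E \right)} = \frac{54 - 48 E^{2} - 24 E}{E}$
$\left(h{\left(10 \right)} - 10430\right) + j{\left(-42,46 \right)} = \left(\left(-24 - 480 + \frac{54}{10}\right) - 10430\right) + \frac{1}{127} \left(-42\right) = \left(\left(-24 - 480 + 54 \cdot \frac{1}{10}\right) - 10430\right) - \frac{42}{127} = \left(\left(-24 - 480 + \frac{27}{5}\right) - 10430\right) - \frac{42}{127} = \left(- \frac{2493}{5} - 10430\right) - \frac{42}{127} = - \frac{54643}{5} - \frac{42}{127} = - \frac{6939871}{635}$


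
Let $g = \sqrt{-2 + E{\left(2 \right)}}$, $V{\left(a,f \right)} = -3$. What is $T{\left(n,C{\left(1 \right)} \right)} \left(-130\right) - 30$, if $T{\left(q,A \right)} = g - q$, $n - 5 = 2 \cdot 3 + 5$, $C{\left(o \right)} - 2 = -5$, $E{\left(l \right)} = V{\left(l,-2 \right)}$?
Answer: $2050 - 130 i \sqrt{5} \approx 2050.0 - 290.69 i$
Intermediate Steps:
$E{\left(l \right)} = -3$
$g = i \sqrt{5}$ ($g = \sqrt{-2 - 3} = \sqrt{-5} = i \sqrt{5} \approx 2.2361 i$)
$C{\left(o \right)} = -3$ ($C{\left(o \right)} = 2 - 5 = -3$)
$n = 16$ ($n = 5 + \left(2 \cdot 3 + 5\right) = 5 + \left(6 + 5\right) = 5 + 11 = 16$)
$T{\left(q,A \right)} = - q + i \sqrt{5}$ ($T{\left(q,A \right)} = i \sqrt{5} - q = - q + i \sqrt{5}$)
$T{\left(n,C{\left(1 \right)} \right)} \left(-130\right) - 30 = \left(\left(-1\right) 16 + i \sqrt{5}\right) \left(-130\right) - 30 = \left(-16 + i \sqrt{5}\right) \left(-130\right) - 30 = \left(2080 - 130 i \sqrt{5}\right) - 30 = 2050 - 130 i \sqrt{5}$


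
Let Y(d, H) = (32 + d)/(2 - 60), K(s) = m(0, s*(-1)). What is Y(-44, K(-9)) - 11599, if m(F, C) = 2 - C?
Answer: -336365/29 ≈ -11599.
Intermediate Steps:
K(s) = 2 + s (K(s) = 2 - s*(-1) = 2 - (-1)*s = 2 + s)
Y(d, H) = -16/29 - d/58 (Y(d, H) = (32 + d)/(-58) = (32 + d)*(-1/58) = -16/29 - d/58)
Y(-44, K(-9)) - 11599 = (-16/29 - 1/58*(-44)) - 11599 = (-16/29 + 22/29) - 11599 = 6/29 - 11599 = -336365/29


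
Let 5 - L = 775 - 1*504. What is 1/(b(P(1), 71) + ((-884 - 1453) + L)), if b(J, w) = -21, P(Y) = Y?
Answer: -1/2624 ≈ -0.00038110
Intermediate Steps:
L = -266 (L = 5 - (775 - 1*504) = 5 - (775 - 504) = 5 - 1*271 = 5 - 271 = -266)
1/(b(P(1), 71) + ((-884 - 1453) + L)) = 1/(-21 + ((-884 - 1453) - 266)) = 1/(-21 + (-2337 - 266)) = 1/(-21 - 2603) = 1/(-2624) = -1/2624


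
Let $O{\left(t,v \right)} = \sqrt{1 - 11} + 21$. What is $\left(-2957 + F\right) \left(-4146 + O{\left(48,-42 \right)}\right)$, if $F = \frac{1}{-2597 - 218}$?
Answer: $\frac{6867263700}{563} - \frac{8323956 i \sqrt{10}}{2815} \approx 1.2198 \cdot 10^{7} - 9350.9 i$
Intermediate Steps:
$F = - \frac{1}{2815}$ ($F = \frac{1}{-2815} = - \frac{1}{2815} \approx -0.00035524$)
$O{\left(t,v \right)} = 21 + i \sqrt{10}$ ($O{\left(t,v \right)} = \sqrt{-10} + 21 = i \sqrt{10} + 21 = 21 + i \sqrt{10}$)
$\left(-2957 + F\right) \left(-4146 + O{\left(48,-42 \right)}\right) = \left(-2957 - \frac{1}{2815}\right) \left(-4146 + \left(21 + i \sqrt{10}\right)\right) = - \frac{8323956 \left(-4125 + i \sqrt{10}\right)}{2815} = \frac{6867263700}{563} - \frac{8323956 i \sqrt{10}}{2815}$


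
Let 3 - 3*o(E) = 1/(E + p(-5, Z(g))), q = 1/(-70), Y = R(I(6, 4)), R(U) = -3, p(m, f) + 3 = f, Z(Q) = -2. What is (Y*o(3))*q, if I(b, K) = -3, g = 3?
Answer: 1/20 ≈ 0.050000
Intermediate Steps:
p(m, f) = -3 + f
Y = -3
q = -1/70 ≈ -0.014286
o(E) = 1 - 1/(3*(-5 + E)) (o(E) = 1 - 1/(3*(E + (-3 - 2))) = 1 - 1/(3*(E - 5)) = 1 - 1/(3*(-5 + E)))
(Y*o(3))*q = -3*(-16/3 + 3)/(-5 + 3)*(-1/70) = -3*(-7)/((-2)*3)*(-1/70) = -(-3)*(-7)/(2*3)*(-1/70) = -3*7/6*(-1/70) = -7/2*(-1/70) = 1/20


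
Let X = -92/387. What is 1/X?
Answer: -387/92 ≈ -4.2065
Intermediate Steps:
X = -92/387 (X = (1/387)*(-92) = -92/387 ≈ -0.23773)
1/X = 1/(-92/387) = -387/92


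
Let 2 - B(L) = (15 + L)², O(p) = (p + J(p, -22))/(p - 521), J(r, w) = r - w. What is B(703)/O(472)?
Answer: 78449/3 ≈ 26150.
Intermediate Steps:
O(p) = (22 + 2*p)/(-521 + p) (O(p) = (p + (p - 1*(-22)))/(p - 521) = (p + (p + 22))/(-521 + p) = (p + (22 + p))/(-521 + p) = (22 + 2*p)/(-521 + p))
B(L) = 2 - (15 + L)²
B(703)/O(472) = (2 - (15 + 703)²)/((2*(11 + 472)/(-521 + 472))) = (2 - 1*718²)/((2*483/(-49))) = (2 - 1*515524)/((2*(-1/49)*483)) = (2 - 515524)/(-138/7) = -515522*(-7/138) = 78449/3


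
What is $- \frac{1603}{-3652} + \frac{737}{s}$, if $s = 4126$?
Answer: $\frac{4652751}{7534076} \approx 0.61756$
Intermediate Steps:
$- \frac{1603}{-3652} + \frac{737}{s} = - \frac{1603}{-3652} + \frac{737}{4126} = \left(-1603\right) \left(- \frac{1}{3652}\right) + 737 \cdot \frac{1}{4126} = \frac{1603}{3652} + \frac{737}{4126} = \frac{4652751}{7534076}$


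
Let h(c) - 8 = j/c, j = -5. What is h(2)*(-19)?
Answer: -209/2 ≈ -104.50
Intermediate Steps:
h(c) = 8 - 5/c
h(2)*(-19) = (8 - 5/2)*(-19) = (11/2)*(-19) = -209/2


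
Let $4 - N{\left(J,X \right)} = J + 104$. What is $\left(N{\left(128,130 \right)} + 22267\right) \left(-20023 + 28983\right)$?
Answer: $197469440$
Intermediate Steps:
$N{\left(J,X \right)} = -100 - J$ ($N{\left(J,X \right)} = 4 - \left(J + 104\right) = 4 - \left(104 + J\right) = -100 - J$)
$\left(N{\left(128,130 \right)} + 22267\right) \left(-20023 + 28983\right) = \left(\left(-100 - 128\right) + 22267\right) \left(-20023 + 28983\right) = \left(\left(-100 - 128\right) + 22267\right) 8960 = \left(-228 + 22267\right) 8960 = 22039 \cdot 8960 = 197469440$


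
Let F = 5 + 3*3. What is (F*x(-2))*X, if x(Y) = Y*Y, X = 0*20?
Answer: 0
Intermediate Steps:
X = 0
x(Y) = Y²
F = 14 (F = 5 + 9 = 14)
(F*x(-2))*X = (14*(-2)²)*0 = (14*4)*0 = 56*0 = 0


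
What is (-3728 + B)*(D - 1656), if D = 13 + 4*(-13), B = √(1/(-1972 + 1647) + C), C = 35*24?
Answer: 6318960 - 339*√3548987/13 ≈ 6.2698e+6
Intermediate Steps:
C = 840
B = √3548987/65 (B = √(1/(-1972 + 1647) + 840) = √(1/(-325) + 840) = √(-1/325 + 840) = √(272999/325) = √3548987/65 ≈ 28.983)
D = -39 (D = 13 - 52 = -39)
(-3728 + B)*(D - 1656) = (-3728 + √3548987/65)*(-39 - 1656) = (-3728 + √3548987/65)*(-1695) = 6318960 - 339*√3548987/13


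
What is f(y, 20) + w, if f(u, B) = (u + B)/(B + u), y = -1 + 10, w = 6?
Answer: 7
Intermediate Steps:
y = 9
f(u, B) = 1 (f(u, B) = (B + u)/(B + u) = 1)
f(y, 20) + w = 1 + 6 = 7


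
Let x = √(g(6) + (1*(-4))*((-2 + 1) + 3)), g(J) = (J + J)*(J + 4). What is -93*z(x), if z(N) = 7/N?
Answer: -93*√7/4 ≈ -61.514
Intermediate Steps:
g(J) = 2*J*(4 + J) (g(J) = (2*J)*(4 + J) = 2*J*(4 + J))
x = 4*√7 (x = √(2*6*(4 + 6) + (1*(-4))*((-2 + 1) + 3)) = √(2*6*10 - 4*(-1 + 3)) = √(120 - 4*2) = √(120 - 8) = √112 = 4*√7 ≈ 10.583)
-93*z(x) = -651/(4*√7) = -651*√7/28 = -93*√7/4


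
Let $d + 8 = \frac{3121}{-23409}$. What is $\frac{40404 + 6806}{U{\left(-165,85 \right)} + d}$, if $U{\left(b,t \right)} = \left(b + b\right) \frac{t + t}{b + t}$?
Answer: $\frac{4420555560}{64900673} \approx 68.113$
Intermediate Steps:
$d = - \frac{190393}{23409}$ ($d = -8 + \frac{3121}{-23409} = -8 + 3121 \left(- \frac{1}{23409}\right) = -8 - \frac{3121}{23409} = - \frac{190393}{23409} \approx -8.1333$)
$U{\left(b,t \right)} = \frac{4 b t}{b + t}$ ($U{\left(b,t \right)} = 2 b \frac{2 t}{b + t} = \frac{4 b t}{b + t}$)
$\frac{40404 + 6806}{U{\left(-165,85 \right)} + d} = \frac{40404 + 6806}{4 \left(-165\right) 85 \frac{1}{-165 + 85} - \frac{190393}{23409}} = \frac{47210}{4 \left(-165\right) 85 \frac{1}{-80} - \frac{190393}{23409}} = \frac{47210}{4 \left(-165\right) 85 \left(- \frac{1}{80}\right) - \frac{190393}{23409}} = \frac{47210}{\frac{2805}{4} - \frac{190393}{23409}} = \frac{47210}{\frac{64900673}{93636}} = 47210 \cdot \frac{93636}{64900673} = \frac{4420555560}{64900673}$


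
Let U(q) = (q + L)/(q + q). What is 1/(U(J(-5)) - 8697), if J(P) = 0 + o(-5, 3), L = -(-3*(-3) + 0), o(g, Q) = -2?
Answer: -4/34777 ≈ -0.00011502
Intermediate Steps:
L = -9 (L = -(9 + 0) = -1*9 = -9)
J(P) = -2 (J(P) = 0 - 2 = -2)
U(q) = (-9 + q)/(2*q) (U(q) = (q - 9)/(q + q) = (-9 + q)/((2*q)) = (-9 + q)*(1/(2*q)) = (-9 + q)/(2*q))
1/(U(J(-5)) - 8697) = 1/((½)*(-9 - 2)/(-2) - 8697) = 1/((½)*(-½)*(-11) - 8697) = 1/(11/4 - 8697) = 1/(-34777/4) = -4/34777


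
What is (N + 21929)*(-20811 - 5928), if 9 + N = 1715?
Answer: -631976265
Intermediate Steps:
N = 1706 (N = -9 + 1715 = 1706)
(N + 21929)*(-20811 - 5928) = (1706 + 21929)*(-20811 - 5928) = 23635*(-26739) = -631976265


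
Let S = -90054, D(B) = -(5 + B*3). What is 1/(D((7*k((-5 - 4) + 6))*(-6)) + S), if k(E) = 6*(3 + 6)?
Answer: -1/83255 ≈ -1.2011e-5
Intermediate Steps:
k(E) = 54 (k(E) = 6*9 = 54)
D(B) = -5 - 3*B (D(B) = -(5 + 3*B) = -5 - 3*B)
1/(D((7*k((-5 - 4) + 6))*(-6)) + S) = 1/((-5 - 3*7*54*(-6)) - 90054) = 1/((-5 - 1134*(-6)) - 90054) = 1/((-5 - 3*(-2268)) - 90054) = 1/((-5 + 6804) - 90054) = 1/(6799 - 90054) = 1/(-83255) = -1/83255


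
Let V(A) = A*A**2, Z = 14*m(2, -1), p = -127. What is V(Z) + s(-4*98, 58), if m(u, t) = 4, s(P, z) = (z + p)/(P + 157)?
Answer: 41269829/235 ≈ 1.7562e+5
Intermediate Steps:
s(P, z) = (-127 + z)/(157 + P) (s(P, z) = (z - 127)/(P + 157) = (-127 + z)/(157 + P))
Z = 56 (Z = 14*4 = 56)
V(A) = A**3
V(Z) + s(-4*98, 58) = 56**3 + (-127 + 58)/(157 - 4*98) = 175616 - 69/(157 - 392) = 175616 - 69/(-235) = 175616 - 1/235*(-69) = 175616 + 69/235 = 41269829/235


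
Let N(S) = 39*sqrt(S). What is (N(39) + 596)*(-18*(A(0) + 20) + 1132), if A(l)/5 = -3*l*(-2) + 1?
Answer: 406472 + 26598*sqrt(39) ≈ 5.7258e+5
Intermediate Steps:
A(l) = 5 + 30*l (A(l) = 5*(-3*l*(-2) + 1) = 5*(-(-6)*l + 1) = 5*(6*l + 1) = 5*(1 + 6*l) = 5 + 30*l)
(N(39) + 596)*(-18*(A(0) + 20) + 1132) = (39*sqrt(39) + 596)*(-18*((5 + 30*0) + 20) + 1132) = (596 + 39*sqrt(39))*(-18*((5 + 0) + 20) + 1132) = (596 + 39*sqrt(39))*(-18*(5 + 20) + 1132) = (596 + 39*sqrt(39))*(-18*25 + 1132) = (596 + 39*sqrt(39))*(-450 + 1132) = (596 + 39*sqrt(39))*682 = 406472 + 26598*sqrt(39)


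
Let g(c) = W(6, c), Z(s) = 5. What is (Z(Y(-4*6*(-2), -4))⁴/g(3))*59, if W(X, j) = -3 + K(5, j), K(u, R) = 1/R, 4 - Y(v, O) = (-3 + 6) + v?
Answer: -110625/8 ≈ -13828.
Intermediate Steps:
Y(v, O) = 1 - v (Y(v, O) = 4 - ((-3 + 6) + v) = 4 - (3 + v) = 4 + (-3 - v) = 1 - v)
W(X, j) = -3 + 1/j
g(c) = -3 + 1/c
(Z(Y(-4*6*(-2), -4))⁴/g(3))*59 = (5⁴/(-3 + 1/3))*59 = (625/(-3 + ⅓))*59 = (625/(-8/3))*59 = (625*(-3/8))*59 = -1875/8*59 = -110625/8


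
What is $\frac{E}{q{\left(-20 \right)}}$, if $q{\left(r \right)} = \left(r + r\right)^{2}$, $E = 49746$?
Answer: $\frac{24873}{800} \approx 31.091$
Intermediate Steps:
$q{\left(r \right)} = 4 r^{2}$ ($q{\left(r \right)} = \left(2 r\right)^{2} = 4 r^{2}$)
$\frac{E}{q{\left(-20 \right)}} = \frac{49746}{4 \left(-20\right)^{2}} = \frac{49746}{4 \cdot 400} = \frac{49746}{1600} = 49746 \cdot \frac{1}{1600} = \frac{24873}{800}$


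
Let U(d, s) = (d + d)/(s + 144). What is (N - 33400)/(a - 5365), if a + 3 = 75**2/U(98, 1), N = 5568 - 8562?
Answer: 7133224/236503 ≈ 30.161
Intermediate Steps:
N = -2994
U(d, s) = 2*d/(144 + s) (U(d, s) = (2*d)/(144 + s) = 2*d/(144 + s))
a = 815037/196 (a = -3 + 75**2/((2*98/(144 + 1))) = -3 + 5625/((2*98/145)) = -3 + 5625/((2*98*(1/145))) = -3 + 5625/(196/145) = -3 + 5625*(145/196) = -3 + 815625/196 = 815037/196 ≈ 4158.4)
(N - 33400)/(a - 5365) = (-2994 - 33400)/(815037/196 - 5365) = -36394/(-236503/196) = -36394*(-196/236503) = 7133224/236503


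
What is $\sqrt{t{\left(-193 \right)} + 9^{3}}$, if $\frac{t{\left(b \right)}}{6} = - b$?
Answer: $\sqrt{1887} \approx 43.44$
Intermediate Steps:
$t{\left(b \right)} = - 6 b$ ($t{\left(b \right)} = 6 \left(- b\right) = - 6 b$)
$\sqrt{t{\left(-193 \right)} + 9^{3}} = \sqrt{\left(-6\right) \left(-193\right) + 9^{3}} = \sqrt{1158 + 729} = \sqrt{1887}$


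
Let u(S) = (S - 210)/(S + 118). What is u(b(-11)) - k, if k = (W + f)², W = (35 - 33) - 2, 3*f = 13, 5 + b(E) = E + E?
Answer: -17512/819 ≈ -21.382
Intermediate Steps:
b(E) = -5 + 2*E (b(E) = -5 + (E + E) = -5 + 2*E)
f = 13/3 (f = (⅓)*13 = 13/3 ≈ 4.3333)
W = 0 (W = 2 - 2 = 0)
u(S) = (-210 + S)/(118 + S)
k = 169/9 (k = (0 + 13/3)² = (13/3)² = 169/9 ≈ 18.778)
u(b(-11)) - k = (-210 + (-5 + 2*(-11)))/(118 + (-5 + 2*(-11))) - 1*169/9 = (-210 + (-5 - 22))/(118 + (-5 - 22)) - 169/9 = (-210 - 27)/(118 - 27) - 169/9 = -237/91 - 169/9 = -17512/819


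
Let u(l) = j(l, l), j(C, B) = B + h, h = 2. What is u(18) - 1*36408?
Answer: -36388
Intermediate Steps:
j(C, B) = 2 + B (j(C, B) = B + 2 = 2 + B)
u(l) = 2 + l
u(18) - 1*36408 = (2 + 18) - 1*36408 = 20 - 36408 = -36388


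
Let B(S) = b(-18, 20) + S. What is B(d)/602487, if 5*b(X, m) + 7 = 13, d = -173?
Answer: -859/3012435 ≈ -0.00028515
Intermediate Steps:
b(X, m) = 6/5 (b(X, m) = -7/5 + (⅕)*13 = -7/5 + 13/5 = 6/5)
B(S) = 6/5 + S
B(d)/602487 = (6/5 - 173)/602487 = -859/5*1/602487 = -859/3012435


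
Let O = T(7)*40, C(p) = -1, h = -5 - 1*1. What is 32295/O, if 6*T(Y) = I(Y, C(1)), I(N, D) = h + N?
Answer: 19377/4 ≈ 4844.3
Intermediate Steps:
h = -6 (h = -5 - 1 = -6)
I(N, D) = -6 + N
T(Y) = -1 + Y/6 (T(Y) = (-6 + Y)/6 = -1 + Y/6)
O = 20/3 (O = (-1 + (⅙)*7)*40 = (-1 + 7/6)*40 = (⅙)*40 = 20/3 ≈ 6.6667)
32295/O = 32295/(20/3) = 32295*(3/20) = 19377/4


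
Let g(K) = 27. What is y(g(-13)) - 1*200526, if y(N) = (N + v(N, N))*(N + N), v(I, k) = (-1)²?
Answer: -199014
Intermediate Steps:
v(I, k) = 1
y(N) = 2*N*(1 + N) (y(N) = (N + 1)*(N + N) = (1 + N)*(2*N) = 2*N*(1 + N))
y(g(-13)) - 1*200526 = 2*27*(1 + 27) - 1*200526 = 2*27*28 - 200526 = 1512 - 200526 = -199014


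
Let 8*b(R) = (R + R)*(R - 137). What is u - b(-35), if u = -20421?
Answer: -21926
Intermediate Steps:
b(R) = R*(-137 + R)/4 (b(R) = ((R + R)*(R - 137))/8 = ((2*R)*(-137 + R))/8 = (2*R*(-137 + R))/8 = R*(-137 + R)/4)
u - b(-35) = -20421 - (-35)*(-137 - 35)/4 = -20421 - (-35)*(-172)/4 = -20421 - 1*1505 = -20421 - 1505 = -21926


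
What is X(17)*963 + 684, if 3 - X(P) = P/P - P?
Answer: 18981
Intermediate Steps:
X(P) = 2 + P (X(P) = 3 - (P/P - P) = 3 - (1 - P) = 3 + (-1 + P) = 2 + P)
X(17)*963 + 684 = (2 + 17)*963 + 684 = 19*963 + 684 = 18297 + 684 = 18981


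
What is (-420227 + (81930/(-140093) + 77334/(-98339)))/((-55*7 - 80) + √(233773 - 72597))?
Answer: 2692034033272346865/758388357655823 + 11578641003321922*√40294/758388357655823 ≈ 6614.4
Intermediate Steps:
(-420227 + (81930/(-140093) + 77334/(-98339)))/((-55*7 - 80) + √(233773 - 72597)) = (-420227 + (81930*(-1/140093) + 77334*(-1/98339)))/((-385 - 80) + √161176) = (-420227 + (-81930/140093 - 77334/98339))/(-465 + 2*√40294) = (-420227 - 18890866332/13776605527)/(-465 + 2*√40294) = -5789320501660961/(13776605527*(-465 + 2*√40294))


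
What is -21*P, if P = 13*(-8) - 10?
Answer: 2394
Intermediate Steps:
P = -114 (P = -104 - 10 = -114)
-21*P = -21*(-114) = 2394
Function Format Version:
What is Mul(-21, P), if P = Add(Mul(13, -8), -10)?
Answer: 2394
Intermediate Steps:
P = -114 (P = Add(-104, -10) = -114)
Mul(-21, P) = Mul(-21, -114) = 2394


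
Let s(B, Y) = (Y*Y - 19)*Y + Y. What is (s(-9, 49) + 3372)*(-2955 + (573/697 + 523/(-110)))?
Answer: -1603229167517/4510 ≈ -3.5548e+8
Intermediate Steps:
s(B, Y) = Y + Y*(-19 + Y**2) (s(B, Y) = (Y**2 - 19)*Y + Y = (-19 + Y**2)*Y + Y = Y*(-19 + Y**2) + Y = Y + Y*(-19 + Y**2))
(s(-9, 49) + 3372)*(-2955 + (573/697 + 523/(-110))) = (49*(-18 + 49**2) + 3372)*(-2955 + (573/697 + 523/(-110))) = (49*(-18 + 2401) + 3372)*(-2955 + (573*(1/697) + 523*(-1/110))) = (49*2383 + 3372)*(-2955 + (573/697 - 523/110)) = (116767 + 3372)*(-2955 - 301501/76670) = 120139*(-226861351/76670) = -1603229167517/4510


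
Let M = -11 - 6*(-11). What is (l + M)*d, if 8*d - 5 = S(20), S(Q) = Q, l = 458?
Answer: 12825/8 ≈ 1603.1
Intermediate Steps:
d = 25/8 (d = 5/8 + (⅛)*20 = 5/8 + 5/2 = 25/8 ≈ 3.1250)
M = 55 (M = -11 + 66 = 55)
(l + M)*d = (458 + 55)*(25/8) = 513*(25/8) = 12825/8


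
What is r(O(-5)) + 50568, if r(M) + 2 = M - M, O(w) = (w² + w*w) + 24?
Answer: 50566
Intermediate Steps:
O(w) = 24 + 2*w² (O(w) = (w² + w²) + 24 = 2*w² + 24 = 24 + 2*w²)
r(M) = -2 (r(M) = -2 + (M - M) = -2 + 0 = -2)
r(O(-5)) + 50568 = -2 + 50568 = 50566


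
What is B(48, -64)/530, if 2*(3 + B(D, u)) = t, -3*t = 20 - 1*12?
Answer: -13/1590 ≈ -0.0081761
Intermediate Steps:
t = -8/3 (t = -(20 - 1*12)/3 = -(20 - 12)/3 = -⅓*8 = -8/3 ≈ -2.6667)
B(D, u) = -13/3 (B(D, u) = -3 + (½)*(-8/3) = -3 - 4/3 = -13/3)
B(48, -64)/530 = -13/3/530 = -13/3*1/530 = -13/1590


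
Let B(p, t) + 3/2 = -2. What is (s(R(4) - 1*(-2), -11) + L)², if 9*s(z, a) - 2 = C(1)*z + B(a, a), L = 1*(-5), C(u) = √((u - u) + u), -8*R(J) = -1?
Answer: 126025/5184 ≈ 24.310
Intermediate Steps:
R(J) = ⅛ (R(J) = -⅛*(-1) = ⅛)
B(p, t) = -7/2 (B(p, t) = -3/2 - 2 = -7/2)
C(u) = √u (C(u) = √(0 + u) = √u)
L = -5
s(z, a) = -⅙ + z/9 (s(z, a) = 2/9 + (√1*z - 7/2)/9 = 2/9 + (1*z - 7/2)/9 = 2/9 + (z - 7/2)/9 = 2/9 + (-7/2 + z)/9 = 2/9 + (-7/18 + z/9) = -⅙ + z/9)
(s(R(4) - 1*(-2), -11) + L)² = ((-⅙ + (⅛ - 1*(-2))/9) - 5)² = ((-⅙ + (⅛ + 2)/9) - 5)² = ((-⅙ + (⅑)*(17/8)) - 5)² = ((-⅙ + 17/72) - 5)² = (5/72 - 5)² = (-355/72)² = 126025/5184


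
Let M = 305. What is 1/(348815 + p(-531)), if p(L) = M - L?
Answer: 1/349651 ≈ 2.8600e-6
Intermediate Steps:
p(L) = 305 - L
1/(348815 + p(-531)) = 1/(348815 + (305 - 1*(-531))) = 1/(348815 + (305 + 531)) = 1/(348815 + 836) = 1/349651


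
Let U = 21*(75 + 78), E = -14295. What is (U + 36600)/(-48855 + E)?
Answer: -13271/21050 ≈ -0.63045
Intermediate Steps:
U = 3213 (U = 21*153 = 3213)
(U + 36600)/(-48855 + E) = (3213 + 36600)/(-48855 - 14295) = 39813/(-63150) = 39813*(-1/63150) = -13271/21050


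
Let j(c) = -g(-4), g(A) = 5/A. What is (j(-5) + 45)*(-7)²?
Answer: 9065/4 ≈ 2266.3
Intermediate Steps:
j(c) = 5/4 (j(c) = -5/(-4) = -5*(-1)/4 = -1*(-5/4) = 5/4)
(j(-5) + 45)*(-7)² = (5/4 + 45)*(-7)² = (185/4)*49 = 9065/4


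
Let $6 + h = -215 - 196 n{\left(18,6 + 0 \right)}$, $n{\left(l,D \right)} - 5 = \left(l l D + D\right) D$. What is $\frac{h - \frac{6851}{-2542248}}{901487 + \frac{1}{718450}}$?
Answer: $- \frac{3975970700391475}{1562188084384212} \approx -2.5451$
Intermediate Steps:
$n{\left(l,D \right)} = 5 + D \left(D + D l^{2}\right)$ ($n{\left(l,D \right)} = 5 + \left(l l D + D\right) D = 5 + \left(l^{2} D + D\right) D = 5 + \left(D l^{2} + D\right) D = 5 + \left(D + D l^{2}\right) D = 5 + D \left(D + D l^{2}\right)$)
$h = -2294401$ ($h = -6 - \left(215 + 196 \left(5 + \left(6 + 0\right)^{2} + \left(6 + 0\right)^{2} \cdot 18^{2}\right)\right) = -6 - \left(215 + 196 \left(5 + 6^{2} + 6^{2} \cdot 324\right)\right) = -6 - \left(215 + 196 \left(5 + 36 + 36 \cdot 324\right)\right) = -6 - \left(215 + 196 \left(5 + 36 + 11664\right)\right) = -6 - 2294395 = -2294401$)
$\frac{h - \frac{6851}{-2542248}}{901487 + \frac{1}{718450}} = \frac{-2294401 - \frac{6851}{-2542248}}{901487 + \frac{1}{718450}} = \frac{-2294401 - - \frac{13}{4824}}{901487 + \frac{1}{718450}} = \frac{-2294401 + \frac{13}{4824}}{\frac{647673335151}{718450}} = \left(- \frac{11068190411}{4824}\right) \frac{718450}{647673335151} = - \frac{3975970700391475}{1562188084384212}$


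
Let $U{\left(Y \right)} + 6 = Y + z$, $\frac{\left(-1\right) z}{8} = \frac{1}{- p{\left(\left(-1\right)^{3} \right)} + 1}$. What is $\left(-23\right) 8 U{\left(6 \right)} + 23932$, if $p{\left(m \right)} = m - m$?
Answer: $25404$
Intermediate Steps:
$p{\left(m \right)} = 0$
$z = -8$ ($z = - \frac{8}{\left(-1\right) 0 + 1} = - \frac{8}{0 + 1} = - \frac{8}{1} = \left(-8\right) 1 = -8$)
$U{\left(Y \right)} = -14 + Y$ ($U{\left(Y \right)} = -6 + \left(Y - 8\right) = -6 + \left(-8 + Y\right) = -14 + Y$)
$\left(-23\right) 8 U{\left(6 \right)} + 23932 = \left(-23\right) 8 \left(-14 + 6\right) + 23932 = \left(-184\right) \left(-8\right) + 23932 = 1472 + 23932 = 25404$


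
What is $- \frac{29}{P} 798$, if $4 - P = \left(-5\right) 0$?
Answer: $- \frac{11571}{2} \approx -5785.5$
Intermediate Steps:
$P = 4$ ($P = 4 - \left(-5\right) 0 = 4 - 0 = 4 + 0 = 4$)
$- \frac{29}{P} 798 = - \frac{29}{4} \cdot 798 = \left(-29\right) \frac{1}{4} \cdot 798 = \left(- \frac{29}{4}\right) 798 = - \frac{11571}{2}$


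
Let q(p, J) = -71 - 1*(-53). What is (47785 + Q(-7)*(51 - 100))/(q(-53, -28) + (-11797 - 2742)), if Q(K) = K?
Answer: -48128/14557 ≈ -3.3062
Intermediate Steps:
q(p, J) = -18 (q(p, J) = -71 + 53 = -18)
(47785 + Q(-7)*(51 - 100))/(q(-53, -28) + (-11797 - 2742)) = (47785 - 7*(51 - 100))/(-18 + (-11797 - 2742)) = (47785 - 7*(-49))/(-18 - 14539) = (47785 + 343)/(-14557) = 48128*(-1/14557) = -48128/14557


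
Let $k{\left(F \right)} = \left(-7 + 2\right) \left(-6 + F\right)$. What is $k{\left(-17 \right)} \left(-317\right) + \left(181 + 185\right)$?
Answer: $-36089$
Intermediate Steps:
$k{\left(F \right)} = 30 - 5 F$ ($k{\left(F \right)} = - 5 \left(-6 + F\right) = 30 - 5 F$)
$k{\left(-17 \right)} \left(-317\right) + \left(181 + 185\right) = \left(30 - -85\right) \left(-317\right) + \left(181 + 185\right) = \left(30 + 85\right) \left(-317\right) + 366 = 115 \left(-317\right) + 366 = -36455 + 366 = -36089$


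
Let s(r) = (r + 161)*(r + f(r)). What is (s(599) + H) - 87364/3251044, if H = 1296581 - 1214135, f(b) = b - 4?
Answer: 804540713405/812761 ≈ 9.8989e+5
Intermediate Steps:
f(b) = -4 + b
s(r) = (-4 + 2*r)*(161 + r) (s(r) = (r + 161)*(r + (-4 + r)) = (161 + r)*(-4 + 2*r) = (-4 + 2*r)*(161 + r))
H = 82446
(s(599) + H) - 87364/3251044 = ((-644 + 2*599² + 318*599) + 82446) - 87364/3251044 = ((-644 + 2*358801 + 190482) + 82446) - 87364*1/3251044 = ((-644 + 717602 + 190482) + 82446) - 21841/812761 = (907440 + 82446) - 21841/812761 = 989886 - 21841/812761 = 804540713405/812761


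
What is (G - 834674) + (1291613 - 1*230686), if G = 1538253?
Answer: 1764506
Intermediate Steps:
(G - 834674) + (1291613 - 1*230686) = (1538253 - 834674) + (1291613 - 1*230686) = 703579 + (1291613 - 230686) = 703579 + 1060927 = 1764506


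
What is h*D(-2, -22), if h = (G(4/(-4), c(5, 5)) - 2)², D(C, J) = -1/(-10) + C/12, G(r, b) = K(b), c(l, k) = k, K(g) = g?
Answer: -⅗ ≈ -0.60000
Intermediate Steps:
G(r, b) = b
D(C, J) = ⅒ + C/12 (D(C, J) = -1*(-⅒) + C*(1/12) = ⅒ + C/12)
h = 9 (h = (5 - 2)² = 3² = 9)
h*D(-2, -22) = 9*(⅒ + (1/12)*(-2)) = 9*(⅒ - ⅙) = 9*(-1/15) = -⅗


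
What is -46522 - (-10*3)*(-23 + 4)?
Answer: -47092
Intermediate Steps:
-46522 - (-10*3)*(-23 + 4) = -46522 - (-30)*(-19) = -46522 - 1*570 = -46522 - 570 = -47092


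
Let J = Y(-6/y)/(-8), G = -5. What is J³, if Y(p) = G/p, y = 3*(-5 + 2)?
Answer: 3375/4096 ≈ 0.82397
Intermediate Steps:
y = -9 (y = 3*(-3) = -9)
Y(p) = -5/p
J = 15/16 (J = -5/((-6/(-9)))/(-8) = -5/((-6*(-⅑)))*(-⅛) = -5/⅔*(-⅛) = -5*3/2*(-⅛) = -15/2*(-⅛) = 15/16 ≈ 0.93750)
J³ = (15/16)³ = 3375/4096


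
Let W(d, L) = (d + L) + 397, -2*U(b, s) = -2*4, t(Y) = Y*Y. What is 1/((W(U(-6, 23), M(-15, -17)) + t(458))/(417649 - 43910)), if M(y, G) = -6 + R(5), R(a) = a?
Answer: 373739/210164 ≈ 1.7783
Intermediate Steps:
t(Y) = Y²
M(y, G) = -1 (M(y, G) = -6 + 5 = -1)
U(b, s) = 4 (U(b, s) = -(-1)*4 = -½*(-8) = 4)
W(d, L) = 397 + L + d (W(d, L) = (L + d) + 397 = 397 + L + d)
1/((W(U(-6, 23), M(-15, -17)) + t(458))/(417649 - 43910)) = 1/(((397 - 1 + 4) + 458²)/(417649 - 43910)) = 1/((400 + 209764)/373739) = 1/(210164*(1/373739)) = 1/(210164/373739) = 373739/210164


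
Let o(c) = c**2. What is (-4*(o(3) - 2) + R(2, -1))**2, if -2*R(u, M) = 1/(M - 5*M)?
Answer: 50625/64 ≈ 791.02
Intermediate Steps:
R(u, M) = 1/(8*M) (R(u, M) = -1/(2*(M - 5*M)) = -(-1/(4*M))/2 = -(-1)/(8*M) = 1/(8*M))
(-4*(o(3) - 2) + R(2, -1))**2 = (-4*(3**2 - 2) + (1/8)/(-1))**2 = (-4*(9 - 2) + (1/8)*(-1))**2 = (-4*7 - 1/8)**2 = (-28 - 1/8)**2 = (-225/8)**2 = 50625/64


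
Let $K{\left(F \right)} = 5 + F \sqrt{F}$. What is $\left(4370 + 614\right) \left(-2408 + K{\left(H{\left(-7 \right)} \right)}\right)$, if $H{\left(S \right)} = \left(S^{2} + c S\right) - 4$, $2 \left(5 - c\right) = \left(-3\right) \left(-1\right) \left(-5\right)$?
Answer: $-11976552 - 105910 i \sqrt{170} \approx -1.1977 \cdot 10^{7} - 1.3809 \cdot 10^{6} i$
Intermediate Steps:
$c = \frac{25}{2}$ ($c = 5 - \frac{\left(-3\right) \left(-1\right) \left(-5\right)}{2} = 5 - \frac{3 \left(-5\right)}{2} = 5 - - \frac{15}{2} = 5 + \frac{15}{2} = \frac{25}{2} \approx 12.5$)
$H{\left(S \right)} = -4 + S^{2} + \frac{25 S}{2}$ ($H{\left(S \right)} = \left(S^{2} + \frac{25 S}{2}\right) - 4 = -4 + S^{2} + \frac{25 S}{2}$)
$K{\left(F \right)} = 5 + F^{\frac{3}{2}}$
$\left(4370 + 614\right) \left(-2408 + K{\left(H{\left(-7 \right)} \right)}\right) = \left(4370 + 614\right) \left(-2408 + \left(5 + \left(-4 + \left(-7\right)^{2} + \frac{25}{2} \left(-7\right)\right)^{\frac{3}{2}}\right)\right) = 4984 \left(-2408 + \left(5 + \left(-4 + 49 - \frac{175}{2}\right)^{\frac{3}{2}}\right)\right) = 4984 \left(-2408 + \left(5 + \left(- \frac{85}{2}\right)^{\frac{3}{2}}\right)\right) = 4984 \left(-2408 + \left(5 - \frac{85 i \sqrt{170}}{4}\right)\right) = 4984 \left(-2403 - \frac{85 i \sqrt{170}}{4}\right) = -11976552 - 105910 i \sqrt{170}$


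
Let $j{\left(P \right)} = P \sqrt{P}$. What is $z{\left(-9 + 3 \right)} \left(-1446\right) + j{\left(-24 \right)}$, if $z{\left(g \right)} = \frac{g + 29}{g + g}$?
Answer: $\frac{5543}{2} - 48 i \sqrt{6} \approx 2771.5 - 117.58 i$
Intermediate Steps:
$j{\left(P \right)} = P^{\frac{3}{2}}$
$z{\left(g \right)} = \frac{29 + g}{2 g}$
$z{\left(-9 + 3 \right)} \left(-1446\right) + j{\left(-24 \right)} = \frac{29 + \left(-9 + 3\right)}{2 \left(-9 + 3\right)} \left(-1446\right) + \left(-24\right)^{\frac{3}{2}} = \frac{29 - 6}{2 \left(-6\right)} \left(-1446\right) - 48 i \sqrt{6} = \frac{1}{2} \left(- \frac{1}{6}\right) 23 \left(-1446\right) - 48 i \sqrt{6} = \left(- \frac{23}{12}\right) \left(-1446\right) - 48 i \sqrt{6} = \frac{5543}{2} - 48 i \sqrt{6}$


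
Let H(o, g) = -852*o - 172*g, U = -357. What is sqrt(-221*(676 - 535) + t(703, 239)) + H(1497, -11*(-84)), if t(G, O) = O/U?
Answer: -1434372 + 2*I*sqrt(992880903)/357 ≈ -1.4344e+6 + 176.53*I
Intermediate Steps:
t(G, O) = -O/357 (t(G, O) = O/(-357) = O*(-1/357) = -O/357)
sqrt(-221*(676 - 535) + t(703, 239)) + H(1497, -11*(-84)) = sqrt(-221*(676 - 535) - 1/357*239) + (-852*1497 - (-1892)*(-84)) = sqrt(-221*141 - 239/357) + (-1275444 - 172*924) = sqrt(-31161 - 239/357) + (-1275444 - 158928) = sqrt(-11124716/357) - 1434372 = 2*I*sqrt(992880903)/357 - 1434372 = -1434372 + 2*I*sqrt(992880903)/357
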